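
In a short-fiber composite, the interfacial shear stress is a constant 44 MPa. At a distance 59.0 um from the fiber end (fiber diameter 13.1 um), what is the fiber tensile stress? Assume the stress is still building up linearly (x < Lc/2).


Force balance: sigma_f * (pi*d^2/4) = tau * (pi*d) * x  ->  sigma_f = 4 * tau * x / d
sigma_f = 4 * 44 * 59.0 / 13.1 = 792.7 MPa

792.7 MPa


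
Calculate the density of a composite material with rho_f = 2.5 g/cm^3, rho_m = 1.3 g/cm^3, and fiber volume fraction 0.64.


rho_c = rho_f*Vf + rho_m*(1-Vf) = 2.5*0.64 + 1.3*0.36 = 2.068 g/cm^3

2.068 g/cm^3


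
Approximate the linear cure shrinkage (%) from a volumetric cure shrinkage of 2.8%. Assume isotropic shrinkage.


Linear shrinkage ≈ vol_shrink/3 = 2.8/3 = 0.933%

0.933%


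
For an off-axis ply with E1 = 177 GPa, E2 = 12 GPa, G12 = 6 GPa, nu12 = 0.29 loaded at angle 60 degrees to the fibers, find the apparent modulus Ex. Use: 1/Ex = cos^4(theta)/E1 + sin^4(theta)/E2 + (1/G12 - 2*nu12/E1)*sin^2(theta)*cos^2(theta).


cos^4(60) = 0.0625, sin^4(60) = 0.5625, sin^2(60)*cos^2(60) = 0.1875
1/G12 - 2*nu12/E1 = 1/6 - 2*0.29/177 = 0.16339 GPa^-1
1/Ex = 0.0625/177 + 0.5625/12 + 0.16339*0.1875 = 0.0778637 GPa^-1
Ex = 12.84 GPa

12.84 GPa


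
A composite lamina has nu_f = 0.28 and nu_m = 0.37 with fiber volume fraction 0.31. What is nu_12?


nu_12 = nu_f*Vf + nu_m*(1-Vf) = 0.28*0.31 + 0.37*0.69 = 0.3421

0.3421


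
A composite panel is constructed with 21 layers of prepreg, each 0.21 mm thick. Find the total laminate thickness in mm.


h = n * t_ply = 21 * 0.21 = 4.41 mm

4.41 mm


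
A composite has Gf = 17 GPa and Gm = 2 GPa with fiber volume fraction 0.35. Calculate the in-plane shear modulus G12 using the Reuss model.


1/G12 = Vf/Gf + (1-Vf)/Gm = 0.35/17 + 0.65/2
G12 = 2.89 GPa

2.89 GPa


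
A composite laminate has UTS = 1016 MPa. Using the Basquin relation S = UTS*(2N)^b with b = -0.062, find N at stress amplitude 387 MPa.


N = 0.5 * (S/UTS)^(1/b) = 0.5 * (387/1016)^(1/-0.062) = 2.8839e+06 cycles

2.8839e+06 cycles


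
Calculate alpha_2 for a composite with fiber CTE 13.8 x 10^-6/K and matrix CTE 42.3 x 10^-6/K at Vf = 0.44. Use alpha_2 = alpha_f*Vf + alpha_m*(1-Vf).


alpha_2 = alpha_f*Vf + alpha_m*(1-Vf) = 13.8*0.44 + 42.3*0.56 = 29.8 x 10^-6/K

29.8 x 10^-6/K


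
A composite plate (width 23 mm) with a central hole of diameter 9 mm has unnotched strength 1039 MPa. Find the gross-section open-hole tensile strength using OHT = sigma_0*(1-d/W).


OHT = sigma_0*(1-d/W) = 1039*(1-9/23) = 632.4 MPa

632.4 MPa


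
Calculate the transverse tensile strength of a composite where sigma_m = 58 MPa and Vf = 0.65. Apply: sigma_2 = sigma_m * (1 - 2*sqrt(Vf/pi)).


factor = 1 - 2*sqrt(0.65/pi) = 0.0903
sigma_2 = 58 * 0.0903 = 5.24 MPa

5.24 MPa


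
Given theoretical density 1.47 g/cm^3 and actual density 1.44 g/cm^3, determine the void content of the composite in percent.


Void% = (rho_theo - rho_actual)/rho_theo * 100 = (1.47 - 1.44)/1.47 * 100 = 2.04%

2.04%


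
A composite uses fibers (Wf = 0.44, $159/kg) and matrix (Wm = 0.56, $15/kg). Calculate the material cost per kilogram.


Cost = cost_f*Wf + cost_m*Wm = 159*0.44 + 15*0.56 = $78.36/kg

$78.36/kg


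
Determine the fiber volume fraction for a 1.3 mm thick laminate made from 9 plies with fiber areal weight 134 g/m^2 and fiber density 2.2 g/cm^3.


Vf = n * FAW / (rho_f * h * 1000) = 9 * 134 / (2.2 * 1.3 * 1000) = 0.4217

0.4217


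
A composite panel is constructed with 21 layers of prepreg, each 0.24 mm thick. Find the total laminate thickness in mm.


h = n * t_ply = 21 * 0.24 = 5.04 mm

5.04 mm


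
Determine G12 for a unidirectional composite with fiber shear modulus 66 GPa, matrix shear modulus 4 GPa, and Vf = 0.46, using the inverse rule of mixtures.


1/G12 = Vf/Gf + (1-Vf)/Gm = 0.46/66 + 0.54/4
G12 = 7.04 GPa

7.04 GPa


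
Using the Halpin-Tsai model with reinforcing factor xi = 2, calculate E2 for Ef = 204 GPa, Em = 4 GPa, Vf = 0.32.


eta = (Ef/Em - 1)/(Ef/Em + xi) = (51.0 - 1)/(51.0 + 2) = 0.9434
E2 = Em*(1+xi*eta*Vf)/(1-eta*Vf) = 9.19 GPa

9.19 GPa


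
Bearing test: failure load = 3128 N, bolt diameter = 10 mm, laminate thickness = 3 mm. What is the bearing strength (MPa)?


sigma_br = F/(d*h) = 3128/(10*3) = 104.3 MPa

104.3 MPa


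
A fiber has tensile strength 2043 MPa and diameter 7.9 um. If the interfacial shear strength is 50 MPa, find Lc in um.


Lc = sigma_f * d / (2 * tau_i) = 2043 * 7.9 / (2 * 50) = 161.4 um

161.4 um


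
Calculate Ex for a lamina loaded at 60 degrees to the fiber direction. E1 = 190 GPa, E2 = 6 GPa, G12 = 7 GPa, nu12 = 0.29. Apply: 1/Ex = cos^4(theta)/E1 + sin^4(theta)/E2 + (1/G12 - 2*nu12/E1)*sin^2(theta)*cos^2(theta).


cos^4(60) = 0.0625, sin^4(60) = 0.5625, sin^2(60)*cos^2(60) = 0.1875
1/G12 - 2*nu12/E1 = 1/7 - 2*0.29/190 = 0.139805 GPa^-1
1/Ex = 0.0625/190 + 0.5625/6 + 0.139805*0.1875 = 0.1202923 GPa^-1
Ex = 8.31 GPa

8.31 GPa


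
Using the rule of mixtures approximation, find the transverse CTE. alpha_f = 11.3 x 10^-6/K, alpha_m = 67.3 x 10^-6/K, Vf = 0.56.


alpha_2 = alpha_f*Vf + alpha_m*(1-Vf) = 11.3*0.56 + 67.3*0.44 = 35.9 x 10^-6/K

35.9 x 10^-6/K


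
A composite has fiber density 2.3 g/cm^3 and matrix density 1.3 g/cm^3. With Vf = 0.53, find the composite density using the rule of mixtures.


rho_c = rho_f*Vf + rho_m*(1-Vf) = 2.3*0.53 + 1.3*0.47 = 1.83 g/cm^3

1.83 g/cm^3


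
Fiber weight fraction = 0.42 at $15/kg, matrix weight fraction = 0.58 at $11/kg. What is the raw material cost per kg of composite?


Cost = cost_f*Wf + cost_m*Wm = 15*0.42 + 11*0.58 = $12.68/kg

$12.68/kg


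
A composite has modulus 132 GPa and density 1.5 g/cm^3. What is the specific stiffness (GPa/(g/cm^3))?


Specific stiffness = E/rho = 132/1.5 = 88.0 GPa/(g/cm^3)

88.0 GPa/(g/cm^3)


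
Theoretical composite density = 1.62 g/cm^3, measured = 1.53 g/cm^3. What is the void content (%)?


Void% = (rho_theo - rho_actual)/rho_theo * 100 = (1.62 - 1.53)/1.62 * 100 = 5.56%

5.56%


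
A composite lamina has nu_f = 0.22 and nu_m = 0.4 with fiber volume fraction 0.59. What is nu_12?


nu_12 = nu_f*Vf + nu_m*(1-Vf) = 0.22*0.59 + 0.4*0.41 = 0.2938

0.2938


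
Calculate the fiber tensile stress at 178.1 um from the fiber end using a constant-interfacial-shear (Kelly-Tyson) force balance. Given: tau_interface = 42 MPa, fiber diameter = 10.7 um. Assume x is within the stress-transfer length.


Force balance: sigma_f * (pi*d^2/4) = tau * (pi*d) * x  ->  sigma_f = 4 * tau * x / d
sigma_f = 4 * 42 * 178.1 / 10.7 = 2796.3 MPa

2796.3 MPa


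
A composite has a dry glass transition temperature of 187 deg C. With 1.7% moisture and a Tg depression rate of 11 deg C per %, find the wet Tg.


Tg_wet = Tg_dry - k*moisture = 187 - 11*1.7 = 168.3 deg C

168.3 deg C


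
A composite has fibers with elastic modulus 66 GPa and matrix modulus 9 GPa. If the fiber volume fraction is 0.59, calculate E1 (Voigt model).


E1 = Ef*Vf + Em*(1-Vf) = 66*0.59 + 9*0.41 = 42.63 GPa

42.63 GPa


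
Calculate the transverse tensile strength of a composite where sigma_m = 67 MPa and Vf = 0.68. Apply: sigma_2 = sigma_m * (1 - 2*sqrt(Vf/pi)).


factor = 1 - 2*sqrt(0.68/pi) = 0.0695
sigma_2 = 67 * 0.0695 = 4.66 MPa

4.66 MPa


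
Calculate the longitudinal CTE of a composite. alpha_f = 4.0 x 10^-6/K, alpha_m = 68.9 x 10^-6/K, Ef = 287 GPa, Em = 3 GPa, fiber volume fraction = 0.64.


E1 = Ef*Vf + Em*(1-Vf) = 184.76
alpha_1 = (alpha_f*Ef*Vf + alpha_m*Em*(1-Vf))/E1 = 4.38 x 10^-6/K

4.38 x 10^-6/K


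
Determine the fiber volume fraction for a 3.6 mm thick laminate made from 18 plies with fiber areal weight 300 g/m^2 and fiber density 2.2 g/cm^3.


Vf = n * FAW / (rho_f * h * 1000) = 18 * 300 / (2.2 * 3.6 * 1000) = 0.6818

0.6818


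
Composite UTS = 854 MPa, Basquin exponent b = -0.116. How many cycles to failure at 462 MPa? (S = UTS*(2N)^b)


N = 0.5 * (S/UTS)^(1/b) = 0.5 * (462/854)^(1/-0.116) = 99.7946 cycles

99.7946 cycles


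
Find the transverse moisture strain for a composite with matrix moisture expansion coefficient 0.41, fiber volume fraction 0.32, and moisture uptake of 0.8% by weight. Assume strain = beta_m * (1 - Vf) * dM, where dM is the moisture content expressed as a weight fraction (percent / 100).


dM = 0.8/100 = 0.008
strain = beta_m * (1-Vf) * dM = 0.41 * 0.68 * 0.008 = 0.0022304

0.0022304


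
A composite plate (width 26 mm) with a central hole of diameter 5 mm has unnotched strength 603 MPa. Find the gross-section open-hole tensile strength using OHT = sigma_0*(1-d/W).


OHT = sigma_0*(1-d/W) = 603*(1-5/26) = 487.0 MPa

487.0 MPa


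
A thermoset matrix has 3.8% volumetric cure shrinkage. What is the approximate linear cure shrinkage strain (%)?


Linear shrinkage ≈ vol_shrink/3 = 3.8/3 = 1.267%

1.267%


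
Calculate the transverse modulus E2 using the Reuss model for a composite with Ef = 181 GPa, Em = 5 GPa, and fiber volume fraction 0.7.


1/E2 = Vf/Ef + (1-Vf)/Em = 0.7/181 + 0.3/5
E2 = 15.66 GPa

15.66 GPa


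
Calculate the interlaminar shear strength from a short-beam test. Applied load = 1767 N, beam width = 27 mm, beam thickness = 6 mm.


ILSS = 3F/(4bh) = 3*1767/(4*27*6) = 8.18 MPa

8.18 MPa


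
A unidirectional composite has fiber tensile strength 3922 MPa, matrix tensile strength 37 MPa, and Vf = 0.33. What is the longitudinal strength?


sigma_1 = sigma_f*Vf + sigma_m*(1-Vf) = 3922*0.33 + 37*0.67 = 1319.1 MPa

1319.1 MPa


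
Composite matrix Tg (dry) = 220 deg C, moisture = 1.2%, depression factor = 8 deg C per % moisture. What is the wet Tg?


Tg_wet = Tg_dry - k*moisture = 220 - 8*1.2 = 210.4 deg C

210.4 deg C


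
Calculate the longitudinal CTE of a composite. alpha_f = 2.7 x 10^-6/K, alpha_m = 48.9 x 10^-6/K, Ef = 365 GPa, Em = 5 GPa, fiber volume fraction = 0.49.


E1 = Ef*Vf + Em*(1-Vf) = 181.4
alpha_1 = (alpha_f*Ef*Vf + alpha_m*Em*(1-Vf))/E1 = 3.35 x 10^-6/K

3.35 x 10^-6/K


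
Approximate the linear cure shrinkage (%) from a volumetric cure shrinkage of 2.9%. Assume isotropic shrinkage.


Linear shrinkage ≈ vol_shrink/3 = 2.9/3 = 0.967%

0.967%


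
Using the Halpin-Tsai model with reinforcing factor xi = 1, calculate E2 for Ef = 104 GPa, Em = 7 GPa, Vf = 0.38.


eta = (Ef/Em - 1)/(Ef/Em + xi) = (14.8571 - 1)/(14.8571 + 1) = 0.8739
E2 = Em*(1+xi*eta*Vf)/(1-eta*Vf) = 13.96 GPa

13.96 GPa


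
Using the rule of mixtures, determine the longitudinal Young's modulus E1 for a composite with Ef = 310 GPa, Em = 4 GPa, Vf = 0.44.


E1 = Ef*Vf + Em*(1-Vf) = 310*0.44 + 4*0.56 = 138.64 GPa

138.64 GPa


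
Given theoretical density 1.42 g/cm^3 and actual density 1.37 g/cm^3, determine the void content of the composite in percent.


Void% = (rho_theo - rho_actual)/rho_theo * 100 = (1.42 - 1.37)/1.42 * 100 = 3.52%

3.52%


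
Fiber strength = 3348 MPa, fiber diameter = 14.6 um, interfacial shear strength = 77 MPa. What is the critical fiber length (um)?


Lc = sigma_f * d / (2 * tau_i) = 3348 * 14.6 / (2 * 77) = 317.4 um

317.4 um


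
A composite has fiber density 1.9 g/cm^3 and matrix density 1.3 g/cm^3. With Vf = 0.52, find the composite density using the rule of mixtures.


rho_c = rho_f*Vf + rho_m*(1-Vf) = 1.9*0.52 + 1.3*0.48 = 1.612 g/cm^3

1.612 g/cm^3


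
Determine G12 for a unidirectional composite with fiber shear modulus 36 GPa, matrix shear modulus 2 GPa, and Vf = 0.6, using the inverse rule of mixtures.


1/G12 = Vf/Gf + (1-Vf)/Gm = 0.6/36 + 0.4/2
G12 = 4.62 GPa

4.62 GPa


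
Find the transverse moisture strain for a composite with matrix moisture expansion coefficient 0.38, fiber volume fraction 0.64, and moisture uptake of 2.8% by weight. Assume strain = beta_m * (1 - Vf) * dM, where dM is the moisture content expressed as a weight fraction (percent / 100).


dM = 2.8/100 = 0.028
strain = beta_m * (1-Vf) * dM = 0.38 * 0.36 * 0.028 = 0.0038304

0.0038304


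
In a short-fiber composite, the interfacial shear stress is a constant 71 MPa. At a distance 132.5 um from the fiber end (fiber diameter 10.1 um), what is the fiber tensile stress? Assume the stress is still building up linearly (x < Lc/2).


Force balance: sigma_f * (pi*d^2/4) = tau * (pi*d) * x  ->  sigma_f = 4 * tau * x / d
sigma_f = 4 * 71 * 132.5 / 10.1 = 3725.7 MPa

3725.7 MPa


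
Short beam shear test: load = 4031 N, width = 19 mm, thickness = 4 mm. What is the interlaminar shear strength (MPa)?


ILSS = 3F/(4bh) = 3*4031/(4*19*4) = 39.78 MPa

39.78 MPa


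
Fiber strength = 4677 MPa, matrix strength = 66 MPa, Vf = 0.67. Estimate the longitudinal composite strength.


sigma_1 = sigma_f*Vf + sigma_m*(1-Vf) = 4677*0.67 + 66*0.33 = 3155.4 MPa

3155.4 MPa


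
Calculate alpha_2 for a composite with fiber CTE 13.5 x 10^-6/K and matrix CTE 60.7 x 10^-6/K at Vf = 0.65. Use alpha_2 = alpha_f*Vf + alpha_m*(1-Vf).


alpha_2 = alpha_f*Vf + alpha_m*(1-Vf) = 13.5*0.65 + 60.7*0.35 = 30.0 x 10^-6/K

30.0 x 10^-6/K


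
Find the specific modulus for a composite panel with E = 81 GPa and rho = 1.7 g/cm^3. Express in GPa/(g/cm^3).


Specific stiffness = E/rho = 81/1.7 = 47.6 GPa/(g/cm^3)

47.6 GPa/(g/cm^3)


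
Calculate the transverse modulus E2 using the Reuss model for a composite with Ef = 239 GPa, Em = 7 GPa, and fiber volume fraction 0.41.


1/E2 = Vf/Ef + (1-Vf)/Em = 0.41/239 + 0.59/7
E2 = 11.63 GPa

11.63 GPa


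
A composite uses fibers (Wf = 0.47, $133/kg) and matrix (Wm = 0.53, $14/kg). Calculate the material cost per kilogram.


Cost = cost_f*Wf + cost_m*Wm = 133*0.47 + 14*0.53 = $69.93/kg

$69.93/kg


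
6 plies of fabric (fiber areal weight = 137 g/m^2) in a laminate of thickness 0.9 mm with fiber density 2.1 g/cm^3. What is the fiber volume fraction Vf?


Vf = n * FAW / (rho_f * h * 1000) = 6 * 137 / (2.1 * 0.9 * 1000) = 0.4349

0.4349


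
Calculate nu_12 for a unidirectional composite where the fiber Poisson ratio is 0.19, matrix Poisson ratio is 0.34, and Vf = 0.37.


nu_12 = nu_f*Vf + nu_m*(1-Vf) = 0.19*0.37 + 0.34*0.63 = 0.2845

0.2845


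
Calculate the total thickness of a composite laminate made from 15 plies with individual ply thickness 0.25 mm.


h = n * t_ply = 15 * 0.25 = 3.75 mm

3.75 mm


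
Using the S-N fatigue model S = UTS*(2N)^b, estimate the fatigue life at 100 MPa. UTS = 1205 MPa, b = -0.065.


N = 0.5 * (S/UTS)^(1/b) = 0.5 * (100/1205)^(1/-0.065) = 2.1357e+16 cycles

2.1357e+16 cycles


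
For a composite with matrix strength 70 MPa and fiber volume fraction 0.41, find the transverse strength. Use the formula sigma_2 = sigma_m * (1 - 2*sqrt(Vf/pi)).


factor = 1 - 2*sqrt(0.41/pi) = 0.2775
sigma_2 = 70 * 0.2775 = 19.42 MPa

19.42 MPa


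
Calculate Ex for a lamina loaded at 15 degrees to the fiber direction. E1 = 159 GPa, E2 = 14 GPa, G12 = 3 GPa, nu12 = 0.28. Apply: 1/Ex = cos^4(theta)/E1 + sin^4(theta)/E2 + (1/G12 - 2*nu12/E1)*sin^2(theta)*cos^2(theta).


cos^4(15) = 0.870513, sin^4(15) = 0.004487, sin^2(15)*cos^2(15) = 0.0625
1/G12 - 2*nu12/E1 = 1/3 - 2*0.28/159 = 0.329811 GPa^-1
1/Ex = 0.870513/159 + 0.004487/14 + 0.329811*0.0625 = 0.0264087 GPa^-1
Ex = 37.87 GPa

37.87 GPa


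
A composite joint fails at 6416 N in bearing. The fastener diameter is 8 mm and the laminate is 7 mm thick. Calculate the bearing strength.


sigma_br = F/(d*h) = 6416/(8*7) = 114.6 MPa

114.6 MPa


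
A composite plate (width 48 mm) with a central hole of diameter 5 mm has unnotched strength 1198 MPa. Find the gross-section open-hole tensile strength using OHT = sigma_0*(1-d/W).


OHT = sigma_0*(1-d/W) = 1198*(1-5/48) = 1073.2 MPa

1073.2 MPa


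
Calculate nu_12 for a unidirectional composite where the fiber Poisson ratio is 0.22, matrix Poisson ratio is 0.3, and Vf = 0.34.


nu_12 = nu_f*Vf + nu_m*(1-Vf) = 0.22*0.34 + 0.3*0.66 = 0.2728

0.2728


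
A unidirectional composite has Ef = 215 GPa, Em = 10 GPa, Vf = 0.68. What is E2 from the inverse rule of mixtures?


1/E2 = Vf/Ef + (1-Vf)/Em = 0.68/215 + 0.32/10
E2 = 28.44 GPa

28.44 GPa


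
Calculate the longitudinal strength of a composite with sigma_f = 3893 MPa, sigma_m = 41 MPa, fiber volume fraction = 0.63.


sigma_1 = sigma_f*Vf + sigma_m*(1-Vf) = 3893*0.63 + 41*0.37 = 2467.8 MPa

2467.8 MPa


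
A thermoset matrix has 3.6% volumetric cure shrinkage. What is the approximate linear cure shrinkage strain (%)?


Linear shrinkage ≈ vol_shrink/3 = 3.6/3 = 1.2%

1.2%


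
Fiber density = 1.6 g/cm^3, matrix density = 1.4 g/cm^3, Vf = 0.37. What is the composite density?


rho_c = rho_f*Vf + rho_m*(1-Vf) = 1.6*0.37 + 1.4*0.63 = 1.474 g/cm^3

1.474 g/cm^3


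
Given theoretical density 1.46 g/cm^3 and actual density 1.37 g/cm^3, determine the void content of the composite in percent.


Void% = (rho_theo - rho_actual)/rho_theo * 100 = (1.46 - 1.37)/1.46 * 100 = 6.16%

6.16%


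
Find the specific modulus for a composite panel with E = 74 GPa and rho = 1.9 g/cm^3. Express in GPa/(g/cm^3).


Specific stiffness = E/rho = 74/1.9 = 38.9 GPa/(g/cm^3)

38.9 GPa/(g/cm^3)


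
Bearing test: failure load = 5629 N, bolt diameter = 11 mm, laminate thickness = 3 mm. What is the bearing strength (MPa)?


sigma_br = F/(d*h) = 5629/(11*3) = 170.6 MPa

170.6 MPa


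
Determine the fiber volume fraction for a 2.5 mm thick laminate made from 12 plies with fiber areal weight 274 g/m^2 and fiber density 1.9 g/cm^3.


Vf = n * FAW / (rho_f * h * 1000) = 12 * 274 / (1.9 * 2.5 * 1000) = 0.6922

0.6922


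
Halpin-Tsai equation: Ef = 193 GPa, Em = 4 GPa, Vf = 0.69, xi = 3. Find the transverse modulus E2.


eta = (Ef/Em - 1)/(Ef/Em + xi) = (48.25 - 1)/(48.25 + 3) = 0.922
E2 = Em*(1+xi*eta*Vf)/(1-eta*Vf) = 31.97 GPa

31.97 GPa


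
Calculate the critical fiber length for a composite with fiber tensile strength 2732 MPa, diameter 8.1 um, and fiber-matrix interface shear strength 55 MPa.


Lc = sigma_f * d / (2 * tau_i) = 2732 * 8.1 / (2 * 55) = 201.2 um

201.2 um


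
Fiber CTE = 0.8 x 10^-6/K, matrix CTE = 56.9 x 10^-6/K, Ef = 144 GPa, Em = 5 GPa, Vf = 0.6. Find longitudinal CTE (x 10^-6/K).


E1 = Ef*Vf + Em*(1-Vf) = 88.4
alpha_1 = (alpha_f*Ef*Vf + alpha_m*Em*(1-Vf))/E1 = 2.07 x 10^-6/K

2.07 x 10^-6/K


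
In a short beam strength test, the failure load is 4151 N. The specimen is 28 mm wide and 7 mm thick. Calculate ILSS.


ILSS = 3F/(4bh) = 3*4151/(4*28*7) = 15.88 MPa

15.88 MPa


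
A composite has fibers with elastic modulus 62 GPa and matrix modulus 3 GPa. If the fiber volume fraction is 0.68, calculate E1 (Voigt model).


E1 = Ef*Vf + Em*(1-Vf) = 62*0.68 + 3*0.32 = 43.12 GPa

43.12 GPa


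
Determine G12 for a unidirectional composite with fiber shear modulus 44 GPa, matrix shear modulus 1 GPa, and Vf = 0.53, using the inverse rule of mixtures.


1/G12 = Vf/Gf + (1-Vf)/Gm = 0.53/44 + 0.47/1
G12 = 2.07 GPa

2.07 GPa


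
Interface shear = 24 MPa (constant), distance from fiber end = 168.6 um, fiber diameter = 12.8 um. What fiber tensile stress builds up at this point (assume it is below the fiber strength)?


Force balance: sigma_f * (pi*d^2/4) = tau * (pi*d) * x  ->  sigma_f = 4 * tau * x / d
sigma_f = 4 * 24 * 168.6 / 12.8 = 1264.5 MPa

1264.5 MPa


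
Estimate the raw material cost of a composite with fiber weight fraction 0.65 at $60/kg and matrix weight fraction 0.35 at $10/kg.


Cost = cost_f*Wf + cost_m*Wm = 60*0.65 + 10*0.35 = $42.5/kg

$42.5/kg


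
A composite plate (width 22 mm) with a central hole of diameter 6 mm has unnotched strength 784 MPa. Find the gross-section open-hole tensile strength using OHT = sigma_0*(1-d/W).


OHT = sigma_0*(1-d/W) = 784*(1-6/22) = 570.2 MPa

570.2 MPa


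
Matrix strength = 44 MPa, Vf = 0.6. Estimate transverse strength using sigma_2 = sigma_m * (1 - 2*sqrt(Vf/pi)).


factor = 1 - 2*sqrt(0.6/pi) = 0.126
sigma_2 = 44 * 0.126 = 5.54 MPa

5.54 MPa


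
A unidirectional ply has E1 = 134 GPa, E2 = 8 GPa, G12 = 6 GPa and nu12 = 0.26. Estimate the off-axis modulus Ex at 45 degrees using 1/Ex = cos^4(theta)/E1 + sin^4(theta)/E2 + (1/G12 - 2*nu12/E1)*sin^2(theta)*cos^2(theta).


cos^4(45) = 0.25, sin^4(45) = 0.25, sin^2(45)*cos^2(45) = 0.25
1/G12 - 2*nu12/E1 = 1/6 - 2*0.26/134 = 0.162786 GPa^-1
1/Ex = 0.25/134 + 0.25/8 + 0.162786*0.25 = 0.0738122 GPa^-1
Ex = 13.55 GPa

13.55 GPa


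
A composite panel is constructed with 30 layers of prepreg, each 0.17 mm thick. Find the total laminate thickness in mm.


h = n * t_ply = 30 * 0.17 = 5.1 mm

5.1 mm


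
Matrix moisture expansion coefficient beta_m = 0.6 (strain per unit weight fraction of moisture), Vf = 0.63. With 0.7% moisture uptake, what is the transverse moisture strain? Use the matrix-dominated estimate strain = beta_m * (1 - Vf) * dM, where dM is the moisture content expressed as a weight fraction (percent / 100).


dM = 0.7/100 = 0.007
strain = beta_m * (1-Vf) * dM = 0.6 * 0.37 * 0.007 = 0.001554

0.001554


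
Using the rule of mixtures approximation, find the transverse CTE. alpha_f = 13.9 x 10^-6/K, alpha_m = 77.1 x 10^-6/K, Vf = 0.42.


alpha_2 = alpha_f*Vf + alpha_m*(1-Vf) = 13.9*0.42 + 77.1*0.58 = 50.6 x 10^-6/K

50.6 x 10^-6/K


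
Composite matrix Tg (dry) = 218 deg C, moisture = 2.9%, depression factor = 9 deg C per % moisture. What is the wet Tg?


Tg_wet = Tg_dry - k*moisture = 218 - 9*2.9 = 191.9 deg C

191.9 deg C


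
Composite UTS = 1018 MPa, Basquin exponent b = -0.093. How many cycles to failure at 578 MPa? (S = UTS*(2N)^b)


N = 0.5 * (S/UTS)^(1/b) = 0.5 * (578/1018)^(1/-0.093) = 219.8848 cycles

219.8848 cycles


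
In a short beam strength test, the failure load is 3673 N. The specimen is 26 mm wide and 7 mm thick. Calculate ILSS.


ILSS = 3F/(4bh) = 3*3673/(4*26*7) = 15.14 MPa

15.14 MPa


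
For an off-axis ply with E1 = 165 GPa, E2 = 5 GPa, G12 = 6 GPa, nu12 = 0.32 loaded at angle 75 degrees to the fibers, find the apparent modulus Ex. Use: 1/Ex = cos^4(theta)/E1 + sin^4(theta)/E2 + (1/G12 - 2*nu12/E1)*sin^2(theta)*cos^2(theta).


cos^4(75) = 0.004487, sin^4(75) = 0.870513, sin^2(75)*cos^2(75) = 0.0625
1/G12 - 2*nu12/E1 = 1/6 - 2*0.32/165 = 0.162788 GPa^-1
1/Ex = 0.004487/165 + 0.870513/5 + 0.162788*0.0625 = 0.184304 GPa^-1
Ex = 5.43 GPa

5.43 GPa


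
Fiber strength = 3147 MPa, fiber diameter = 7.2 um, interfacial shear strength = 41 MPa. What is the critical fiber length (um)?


Lc = sigma_f * d / (2 * tau_i) = 3147 * 7.2 / (2 * 41) = 276.3 um

276.3 um


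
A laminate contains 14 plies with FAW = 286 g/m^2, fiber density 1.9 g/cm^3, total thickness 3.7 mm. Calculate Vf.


Vf = n * FAW / (rho_f * h * 1000) = 14 * 286 / (1.9 * 3.7 * 1000) = 0.5696

0.5696


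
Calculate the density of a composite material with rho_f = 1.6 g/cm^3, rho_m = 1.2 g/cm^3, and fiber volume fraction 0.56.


rho_c = rho_f*Vf + rho_m*(1-Vf) = 1.6*0.56 + 1.2*0.44 = 1.424 g/cm^3

1.424 g/cm^3


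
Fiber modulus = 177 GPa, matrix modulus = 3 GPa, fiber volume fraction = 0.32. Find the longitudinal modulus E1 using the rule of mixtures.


E1 = Ef*Vf + Em*(1-Vf) = 177*0.32 + 3*0.68 = 58.68 GPa

58.68 GPa


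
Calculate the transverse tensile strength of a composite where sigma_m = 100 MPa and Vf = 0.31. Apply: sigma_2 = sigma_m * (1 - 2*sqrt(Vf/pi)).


factor = 1 - 2*sqrt(0.31/pi) = 0.3717
sigma_2 = 100 * 0.3717 = 37.17 MPa

37.17 MPa


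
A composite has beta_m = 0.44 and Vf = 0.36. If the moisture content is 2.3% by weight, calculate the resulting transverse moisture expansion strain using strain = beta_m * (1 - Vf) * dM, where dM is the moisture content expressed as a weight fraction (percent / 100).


dM = 2.3/100 = 0.023
strain = beta_m * (1-Vf) * dM = 0.44 * 0.64 * 0.023 = 0.0064768

0.0064768


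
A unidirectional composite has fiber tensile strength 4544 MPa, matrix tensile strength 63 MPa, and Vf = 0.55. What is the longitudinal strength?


sigma_1 = sigma_f*Vf + sigma_m*(1-Vf) = 4544*0.55 + 63*0.45 = 2527.6 MPa

2527.6 MPa


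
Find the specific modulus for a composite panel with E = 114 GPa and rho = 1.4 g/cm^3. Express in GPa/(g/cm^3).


Specific stiffness = E/rho = 114/1.4 = 81.4 GPa/(g/cm^3)

81.4 GPa/(g/cm^3)


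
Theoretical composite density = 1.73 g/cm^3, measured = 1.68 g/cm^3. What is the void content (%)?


Void% = (rho_theo - rho_actual)/rho_theo * 100 = (1.73 - 1.68)/1.73 * 100 = 2.89%

2.89%


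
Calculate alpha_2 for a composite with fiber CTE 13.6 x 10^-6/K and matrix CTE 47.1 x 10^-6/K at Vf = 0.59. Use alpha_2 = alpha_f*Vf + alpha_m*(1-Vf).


alpha_2 = alpha_f*Vf + alpha_m*(1-Vf) = 13.6*0.59 + 47.1*0.41 = 27.3 x 10^-6/K

27.3 x 10^-6/K


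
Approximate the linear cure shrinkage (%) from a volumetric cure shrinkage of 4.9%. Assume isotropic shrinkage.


Linear shrinkage ≈ vol_shrink/3 = 4.9/3 = 1.633%

1.633%


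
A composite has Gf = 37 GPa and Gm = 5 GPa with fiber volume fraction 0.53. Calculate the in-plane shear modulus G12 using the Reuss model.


1/G12 = Vf/Gf + (1-Vf)/Gm = 0.53/37 + 0.47/5
G12 = 9.23 GPa

9.23 GPa


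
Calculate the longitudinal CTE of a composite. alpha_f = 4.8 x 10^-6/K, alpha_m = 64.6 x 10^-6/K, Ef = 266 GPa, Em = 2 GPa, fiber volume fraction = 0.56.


E1 = Ef*Vf + Em*(1-Vf) = 149.84
alpha_1 = (alpha_f*Ef*Vf + alpha_m*Em*(1-Vf))/E1 = 5.15 x 10^-6/K

5.15 x 10^-6/K


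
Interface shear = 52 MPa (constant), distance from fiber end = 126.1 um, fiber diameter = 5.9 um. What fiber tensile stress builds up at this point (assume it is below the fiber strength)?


Force balance: sigma_f * (pi*d^2/4) = tau * (pi*d) * x  ->  sigma_f = 4 * tau * x / d
sigma_f = 4 * 52 * 126.1 / 5.9 = 4445.6 MPa

4445.6 MPa


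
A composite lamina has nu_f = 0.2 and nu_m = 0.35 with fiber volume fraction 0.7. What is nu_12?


nu_12 = nu_f*Vf + nu_m*(1-Vf) = 0.2*0.7 + 0.35*0.3 = 0.245

0.245


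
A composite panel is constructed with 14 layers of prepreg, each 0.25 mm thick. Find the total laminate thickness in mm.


h = n * t_ply = 14 * 0.25 = 3.5 mm

3.5 mm


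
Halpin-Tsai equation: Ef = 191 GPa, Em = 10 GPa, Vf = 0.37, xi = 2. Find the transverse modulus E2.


eta = (Ef/Em - 1)/(Ef/Em + xi) = (19.1 - 1)/(19.1 + 2) = 0.8578
E2 = Em*(1+xi*eta*Vf)/(1-eta*Vf) = 23.95 GPa

23.95 GPa


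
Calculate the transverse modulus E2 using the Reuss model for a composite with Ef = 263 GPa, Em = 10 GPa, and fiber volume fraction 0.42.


1/E2 = Vf/Ef + (1-Vf)/Em = 0.42/263 + 0.58/10
E2 = 16.78 GPa

16.78 GPa


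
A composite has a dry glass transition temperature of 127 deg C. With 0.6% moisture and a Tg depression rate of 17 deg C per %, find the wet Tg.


Tg_wet = Tg_dry - k*moisture = 127 - 17*0.6 = 116.8 deg C

116.8 deg C


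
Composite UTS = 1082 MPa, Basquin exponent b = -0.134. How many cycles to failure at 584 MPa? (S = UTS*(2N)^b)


N = 0.5 * (S/UTS)^(1/b) = 0.5 * (584/1082)^(1/-0.134) = 49.8408 cycles

49.8408 cycles


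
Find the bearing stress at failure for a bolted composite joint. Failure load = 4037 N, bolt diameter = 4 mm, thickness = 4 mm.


sigma_br = F/(d*h) = 4037/(4*4) = 252.3 MPa

252.3 MPa


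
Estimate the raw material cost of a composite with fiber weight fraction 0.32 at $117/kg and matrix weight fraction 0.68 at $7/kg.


Cost = cost_f*Wf + cost_m*Wm = 117*0.32 + 7*0.68 = $42.2/kg

$42.2/kg


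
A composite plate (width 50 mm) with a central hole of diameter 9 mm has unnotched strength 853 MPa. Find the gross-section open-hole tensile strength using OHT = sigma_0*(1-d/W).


OHT = sigma_0*(1-d/W) = 853*(1-9/50) = 699.5 MPa

699.5 MPa


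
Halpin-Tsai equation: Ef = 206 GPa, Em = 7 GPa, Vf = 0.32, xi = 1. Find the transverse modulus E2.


eta = (Ef/Em - 1)/(Ef/Em + xi) = (29.4286 - 1)/(29.4286 + 1) = 0.9343
E2 = Em*(1+xi*eta*Vf)/(1-eta*Vf) = 12.97 GPa

12.97 GPa


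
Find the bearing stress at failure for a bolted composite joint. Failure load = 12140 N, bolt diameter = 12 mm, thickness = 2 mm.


sigma_br = F/(d*h) = 12140/(12*2) = 505.8 MPa

505.8 MPa


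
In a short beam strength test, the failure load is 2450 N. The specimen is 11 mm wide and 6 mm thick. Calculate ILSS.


ILSS = 3F/(4bh) = 3*2450/(4*11*6) = 27.84 MPa

27.84 MPa


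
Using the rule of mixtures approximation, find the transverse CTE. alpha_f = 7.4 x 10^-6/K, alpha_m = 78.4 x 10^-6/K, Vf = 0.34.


alpha_2 = alpha_f*Vf + alpha_m*(1-Vf) = 7.4*0.34 + 78.4*0.66 = 54.3 x 10^-6/K

54.3 x 10^-6/K


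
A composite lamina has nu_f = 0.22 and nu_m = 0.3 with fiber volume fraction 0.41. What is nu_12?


nu_12 = nu_f*Vf + nu_m*(1-Vf) = 0.22*0.41 + 0.3*0.59 = 0.2672

0.2672


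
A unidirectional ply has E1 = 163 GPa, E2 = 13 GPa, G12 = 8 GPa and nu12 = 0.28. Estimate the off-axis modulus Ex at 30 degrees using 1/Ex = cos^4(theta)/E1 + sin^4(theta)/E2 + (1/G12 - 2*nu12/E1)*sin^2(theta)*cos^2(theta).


cos^4(30) = 0.5625, sin^4(30) = 0.0625, sin^2(30)*cos^2(30) = 0.1875
1/G12 - 2*nu12/E1 = 1/8 - 2*0.28/163 = 0.121564 GPa^-1
1/Ex = 0.5625/163 + 0.0625/13 + 0.121564*0.1875 = 0.0310519 GPa^-1
Ex = 32.2 GPa

32.2 GPa


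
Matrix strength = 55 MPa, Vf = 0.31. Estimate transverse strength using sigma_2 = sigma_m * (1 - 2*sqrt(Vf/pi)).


factor = 1 - 2*sqrt(0.31/pi) = 0.3717
sigma_2 = 55 * 0.3717 = 20.45 MPa

20.45 MPa


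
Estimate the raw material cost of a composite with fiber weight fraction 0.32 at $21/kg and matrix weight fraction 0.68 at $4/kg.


Cost = cost_f*Wf + cost_m*Wm = 21*0.32 + 4*0.68 = $9.44/kg

$9.44/kg


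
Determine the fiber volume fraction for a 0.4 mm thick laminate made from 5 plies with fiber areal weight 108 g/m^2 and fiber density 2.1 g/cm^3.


Vf = n * FAW / (rho_f * h * 1000) = 5 * 108 / (2.1 * 0.4 * 1000) = 0.6429

0.6429


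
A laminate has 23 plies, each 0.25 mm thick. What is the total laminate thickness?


h = n * t_ply = 23 * 0.25 = 5.75 mm

5.75 mm


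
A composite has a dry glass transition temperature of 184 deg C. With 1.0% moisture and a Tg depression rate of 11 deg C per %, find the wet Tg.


Tg_wet = Tg_dry - k*moisture = 184 - 11*1.0 = 173.0 deg C

173.0 deg C


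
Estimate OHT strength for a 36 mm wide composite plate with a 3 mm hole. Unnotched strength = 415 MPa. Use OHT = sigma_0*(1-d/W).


OHT = sigma_0*(1-d/W) = 415*(1-3/36) = 380.4 MPa

380.4 MPa


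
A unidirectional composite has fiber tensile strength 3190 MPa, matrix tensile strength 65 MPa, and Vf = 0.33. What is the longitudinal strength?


sigma_1 = sigma_f*Vf + sigma_m*(1-Vf) = 3190*0.33 + 65*0.67 = 1096.3 MPa

1096.3 MPa


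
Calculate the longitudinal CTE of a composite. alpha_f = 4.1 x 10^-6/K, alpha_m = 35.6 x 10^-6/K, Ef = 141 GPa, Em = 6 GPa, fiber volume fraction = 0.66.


E1 = Ef*Vf + Em*(1-Vf) = 95.1
alpha_1 = (alpha_f*Ef*Vf + alpha_m*Em*(1-Vf))/E1 = 4.78 x 10^-6/K

4.78 x 10^-6/K


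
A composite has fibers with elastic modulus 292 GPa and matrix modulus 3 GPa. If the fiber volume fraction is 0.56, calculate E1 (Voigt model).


E1 = Ef*Vf + Em*(1-Vf) = 292*0.56 + 3*0.44 = 164.84 GPa

164.84 GPa


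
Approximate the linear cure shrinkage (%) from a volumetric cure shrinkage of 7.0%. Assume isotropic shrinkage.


Linear shrinkage ≈ vol_shrink/3 = 7.0/3 = 2.333%

2.333%


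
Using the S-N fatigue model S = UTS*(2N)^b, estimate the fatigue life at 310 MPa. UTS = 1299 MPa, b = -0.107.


N = 0.5 * (S/UTS)^(1/b) = 0.5 * (310/1299)^(1/-0.107) = 326863.7816 cycles

326863.7816 cycles


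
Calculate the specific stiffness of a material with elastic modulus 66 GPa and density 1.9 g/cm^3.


Specific stiffness = E/rho = 66/1.9 = 34.7 GPa/(g/cm^3)

34.7 GPa/(g/cm^3)


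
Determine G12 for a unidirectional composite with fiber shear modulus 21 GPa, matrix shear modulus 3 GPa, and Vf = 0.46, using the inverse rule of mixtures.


1/G12 = Vf/Gf + (1-Vf)/Gm = 0.46/21 + 0.54/3
G12 = 4.95 GPa

4.95 GPa


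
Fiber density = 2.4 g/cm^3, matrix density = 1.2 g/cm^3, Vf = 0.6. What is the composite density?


rho_c = rho_f*Vf + rho_m*(1-Vf) = 2.4*0.6 + 1.2*0.4 = 1.92 g/cm^3

1.92 g/cm^3


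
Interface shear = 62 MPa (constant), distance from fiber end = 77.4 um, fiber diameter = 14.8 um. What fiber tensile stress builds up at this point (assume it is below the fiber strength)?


Force balance: sigma_f * (pi*d^2/4) = tau * (pi*d) * x  ->  sigma_f = 4 * tau * x / d
sigma_f = 4 * 62 * 77.4 / 14.8 = 1297.0 MPa

1297.0 MPa


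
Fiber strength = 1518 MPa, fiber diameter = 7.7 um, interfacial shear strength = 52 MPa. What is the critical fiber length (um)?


Lc = sigma_f * d / (2 * tau_i) = 1518 * 7.7 / (2 * 52) = 112.4 um

112.4 um


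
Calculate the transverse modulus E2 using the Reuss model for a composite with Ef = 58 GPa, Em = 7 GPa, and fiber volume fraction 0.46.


1/E2 = Vf/Ef + (1-Vf)/Em = 0.46/58 + 0.54/7
E2 = 11.75 GPa

11.75 GPa


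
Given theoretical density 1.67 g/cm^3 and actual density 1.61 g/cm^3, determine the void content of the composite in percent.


Void% = (rho_theo - rho_actual)/rho_theo * 100 = (1.67 - 1.61)/1.67 * 100 = 3.59%

3.59%


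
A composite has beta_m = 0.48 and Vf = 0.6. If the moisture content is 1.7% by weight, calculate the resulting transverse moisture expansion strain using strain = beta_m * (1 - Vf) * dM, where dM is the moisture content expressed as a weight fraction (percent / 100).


dM = 1.7/100 = 0.017
strain = beta_m * (1-Vf) * dM = 0.48 * 0.4 * 0.017 = 0.003264

0.003264


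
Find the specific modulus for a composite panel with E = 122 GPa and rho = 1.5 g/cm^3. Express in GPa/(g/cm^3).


Specific stiffness = E/rho = 122/1.5 = 81.3 GPa/(g/cm^3)

81.3 GPa/(g/cm^3)


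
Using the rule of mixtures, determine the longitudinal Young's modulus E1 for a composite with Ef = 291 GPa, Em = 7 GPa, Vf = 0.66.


E1 = Ef*Vf + Em*(1-Vf) = 291*0.66 + 7*0.34 = 194.44 GPa

194.44 GPa


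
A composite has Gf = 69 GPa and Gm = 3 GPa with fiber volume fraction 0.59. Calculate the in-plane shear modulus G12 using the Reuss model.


1/G12 = Vf/Gf + (1-Vf)/Gm = 0.59/69 + 0.41/3
G12 = 6.89 GPa

6.89 GPa


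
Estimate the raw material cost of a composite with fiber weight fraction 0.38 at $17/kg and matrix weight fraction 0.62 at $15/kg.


Cost = cost_f*Wf + cost_m*Wm = 17*0.38 + 15*0.62 = $15.76/kg

$15.76/kg


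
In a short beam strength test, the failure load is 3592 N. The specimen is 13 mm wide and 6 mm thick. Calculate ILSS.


ILSS = 3F/(4bh) = 3*3592/(4*13*6) = 34.54 MPa

34.54 MPa


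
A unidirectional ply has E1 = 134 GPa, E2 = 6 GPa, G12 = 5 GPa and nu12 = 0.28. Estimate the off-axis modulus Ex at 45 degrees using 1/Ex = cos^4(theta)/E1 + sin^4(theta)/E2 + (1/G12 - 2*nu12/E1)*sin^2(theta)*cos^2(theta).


cos^4(45) = 0.25, sin^4(45) = 0.25, sin^2(45)*cos^2(45) = 0.25
1/G12 - 2*nu12/E1 = 1/5 - 2*0.28/134 = 0.195821 GPa^-1
1/Ex = 0.25/134 + 0.25/6 + 0.195821*0.25 = 0.0924876 GPa^-1
Ex = 10.81 GPa

10.81 GPa


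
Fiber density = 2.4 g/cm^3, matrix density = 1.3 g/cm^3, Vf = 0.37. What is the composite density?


rho_c = rho_f*Vf + rho_m*(1-Vf) = 2.4*0.37 + 1.3*0.63 = 1.707 g/cm^3

1.707 g/cm^3


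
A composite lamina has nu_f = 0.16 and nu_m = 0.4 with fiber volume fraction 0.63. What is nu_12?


nu_12 = nu_f*Vf + nu_m*(1-Vf) = 0.16*0.63 + 0.4*0.37 = 0.2488

0.2488


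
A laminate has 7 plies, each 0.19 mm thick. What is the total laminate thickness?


h = n * t_ply = 7 * 0.19 = 1.33 mm

1.33 mm


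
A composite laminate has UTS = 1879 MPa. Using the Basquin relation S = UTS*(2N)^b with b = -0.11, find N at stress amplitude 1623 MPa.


N = 0.5 * (S/UTS)^(1/b) = 0.5 * (1623/1879)^(1/-0.11) = 1.8933 cycles

1.8933 cycles


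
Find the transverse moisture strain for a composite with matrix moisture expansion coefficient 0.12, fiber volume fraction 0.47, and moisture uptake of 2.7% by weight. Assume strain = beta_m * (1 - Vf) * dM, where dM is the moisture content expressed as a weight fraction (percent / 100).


dM = 2.7/100 = 0.027
strain = beta_m * (1-Vf) * dM = 0.12 * 0.53 * 0.027 = 0.0017172

0.0017172


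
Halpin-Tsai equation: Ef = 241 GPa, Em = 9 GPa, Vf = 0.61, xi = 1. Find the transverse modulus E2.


eta = (Ef/Em - 1)/(Ef/Em + xi) = (26.7778 - 1)/(26.7778 + 1) = 0.928
E2 = Em*(1+xi*eta*Vf)/(1-eta*Vf) = 32.48 GPa

32.48 GPa


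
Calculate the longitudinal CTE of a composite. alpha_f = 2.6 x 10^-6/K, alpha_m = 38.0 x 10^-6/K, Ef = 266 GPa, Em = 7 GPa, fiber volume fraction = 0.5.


E1 = Ef*Vf + Em*(1-Vf) = 136.5
alpha_1 = (alpha_f*Ef*Vf + alpha_m*Em*(1-Vf))/E1 = 3.51 x 10^-6/K

3.51 x 10^-6/K


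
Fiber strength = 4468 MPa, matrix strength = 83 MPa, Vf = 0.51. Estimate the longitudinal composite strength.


sigma_1 = sigma_f*Vf + sigma_m*(1-Vf) = 4468*0.51 + 83*0.49 = 2319.4 MPa

2319.4 MPa


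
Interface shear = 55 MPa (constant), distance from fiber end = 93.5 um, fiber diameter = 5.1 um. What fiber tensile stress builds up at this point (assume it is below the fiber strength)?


Force balance: sigma_f * (pi*d^2/4) = tau * (pi*d) * x  ->  sigma_f = 4 * tau * x / d
sigma_f = 4 * 55 * 93.5 / 5.1 = 4033.3 MPa

4033.3 MPa


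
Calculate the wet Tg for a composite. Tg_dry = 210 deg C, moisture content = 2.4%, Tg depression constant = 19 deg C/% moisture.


Tg_wet = Tg_dry - k*moisture = 210 - 19*2.4 = 164.4 deg C

164.4 deg C


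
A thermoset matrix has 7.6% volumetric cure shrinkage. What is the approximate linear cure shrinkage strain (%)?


Linear shrinkage ≈ vol_shrink/3 = 7.6/3 = 2.533%

2.533%


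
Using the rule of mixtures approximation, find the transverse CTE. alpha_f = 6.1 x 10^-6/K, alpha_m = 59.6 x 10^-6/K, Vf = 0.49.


alpha_2 = alpha_f*Vf + alpha_m*(1-Vf) = 6.1*0.49 + 59.6*0.51 = 33.4 x 10^-6/K

33.4 x 10^-6/K


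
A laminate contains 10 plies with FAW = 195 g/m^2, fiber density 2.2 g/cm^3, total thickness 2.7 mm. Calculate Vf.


Vf = n * FAW / (rho_f * h * 1000) = 10 * 195 / (2.2 * 2.7 * 1000) = 0.3283

0.3283


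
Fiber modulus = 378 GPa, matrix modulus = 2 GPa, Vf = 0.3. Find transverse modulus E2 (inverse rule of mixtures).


1/E2 = Vf/Ef + (1-Vf)/Em = 0.3/378 + 0.7/2
E2 = 2.85 GPa

2.85 GPa


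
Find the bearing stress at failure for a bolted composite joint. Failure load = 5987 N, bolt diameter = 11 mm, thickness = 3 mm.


sigma_br = F/(d*h) = 5987/(11*3) = 181.4 MPa

181.4 MPa


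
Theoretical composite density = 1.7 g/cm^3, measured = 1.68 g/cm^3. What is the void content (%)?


Void% = (rho_theo - rho_actual)/rho_theo * 100 = (1.7 - 1.68)/1.7 * 100 = 1.18%

1.18%


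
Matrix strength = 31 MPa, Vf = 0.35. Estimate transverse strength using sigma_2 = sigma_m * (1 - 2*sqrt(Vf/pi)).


factor = 1 - 2*sqrt(0.35/pi) = 0.3324
sigma_2 = 31 * 0.3324 = 10.31 MPa

10.31 MPa


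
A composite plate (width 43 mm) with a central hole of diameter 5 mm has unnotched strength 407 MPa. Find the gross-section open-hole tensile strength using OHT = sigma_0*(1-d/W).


OHT = sigma_0*(1-d/W) = 407*(1-5/43) = 359.7 MPa

359.7 MPa


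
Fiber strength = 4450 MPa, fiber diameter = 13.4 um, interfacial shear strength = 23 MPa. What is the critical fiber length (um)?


Lc = sigma_f * d / (2 * tau_i) = 4450 * 13.4 / (2 * 23) = 1296.3 um

1296.3 um


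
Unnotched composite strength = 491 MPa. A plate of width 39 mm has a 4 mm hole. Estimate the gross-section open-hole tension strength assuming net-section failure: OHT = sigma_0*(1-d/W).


OHT = sigma_0*(1-d/W) = 491*(1-4/39) = 440.6 MPa

440.6 MPa


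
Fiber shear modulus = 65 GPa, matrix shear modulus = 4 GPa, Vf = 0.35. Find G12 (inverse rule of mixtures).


1/G12 = Vf/Gf + (1-Vf)/Gm = 0.35/65 + 0.65/4
G12 = 5.96 GPa

5.96 GPa
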